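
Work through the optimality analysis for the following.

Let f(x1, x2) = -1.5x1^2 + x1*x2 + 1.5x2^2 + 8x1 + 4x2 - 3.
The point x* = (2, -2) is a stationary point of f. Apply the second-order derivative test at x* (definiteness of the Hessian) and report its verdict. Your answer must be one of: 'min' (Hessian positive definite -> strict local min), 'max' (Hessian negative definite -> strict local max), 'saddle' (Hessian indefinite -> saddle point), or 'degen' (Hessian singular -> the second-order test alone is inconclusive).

Compute the Hessian H = grad^2 f:
  H = [[-3, 1], [1, 3]]
Verify stationarity: grad f(x*) = H x* + g = (0, 0).
Eigenvalues of H: -3.1623, 3.1623.
Eigenvalues have mixed signs, so H is indefinite -> x* is a saddle point.

saddle


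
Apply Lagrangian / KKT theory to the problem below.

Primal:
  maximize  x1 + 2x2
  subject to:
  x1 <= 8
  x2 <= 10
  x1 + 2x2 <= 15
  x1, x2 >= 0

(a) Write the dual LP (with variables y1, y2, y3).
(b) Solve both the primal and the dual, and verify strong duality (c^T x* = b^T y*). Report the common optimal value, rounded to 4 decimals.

The standard primal-dual pair for 'max c^T x s.t. A x <= b, x >= 0' is:
  Dual:  min b^T y  s.t.  A^T y >= c,  y >= 0.

So the dual LP is:
  minimize  8y1 + 10y2 + 15y3
  subject to:
    y1 + y3 >= 1
    y2 + 2y3 >= 2
    y1, y2, y3 >= 0

Solving the primal: x* = (0, 7.5).
  primal value c^T x* = 15.
Solving the dual: y* = (0, 0, 1).
  dual value b^T y* = 15.
Strong duality: c^T x* = b^T y*. Confirmed.

15


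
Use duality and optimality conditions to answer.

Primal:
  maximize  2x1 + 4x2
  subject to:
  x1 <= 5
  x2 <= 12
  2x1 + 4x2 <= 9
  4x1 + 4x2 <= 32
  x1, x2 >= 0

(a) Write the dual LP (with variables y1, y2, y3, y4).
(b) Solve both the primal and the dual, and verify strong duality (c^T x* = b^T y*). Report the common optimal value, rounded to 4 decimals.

The standard primal-dual pair for 'max c^T x s.t. A x <= b, x >= 0' is:
  Dual:  min b^T y  s.t.  A^T y >= c,  y >= 0.

So the dual LP is:
  minimize  5y1 + 12y2 + 9y3 + 32y4
  subject to:
    y1 + 2y3 + 4y4 >= 2
    y2 + 4y3 + 4y4 >= 4
    y1, y2, y3, y4 >= 0

Solving the primal: x* = (4.5, 0).
  primal value c^T x* = 9.
Solving the dual: y* = (0, 0, 1, 0).
  dual value b^T y* = 9.
Strong duality: c^T x* = b^T y*. Confirmed.

9


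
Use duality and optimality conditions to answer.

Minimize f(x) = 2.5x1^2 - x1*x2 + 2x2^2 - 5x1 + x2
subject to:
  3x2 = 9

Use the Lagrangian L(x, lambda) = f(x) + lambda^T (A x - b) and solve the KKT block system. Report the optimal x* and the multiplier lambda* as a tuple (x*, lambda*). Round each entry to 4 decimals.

Form the Lagrangian:
  L(x, lambda) = (1/2) x^T Q x + c^T x + lambda^T (A x - b)
Stationarity (grad_x L = 0): Q x + c + A^T lambda = 0.
Primal feasibility: A x = b.

This gives the KKT block system:
  [ Q   A^T ] [ x     ]   [-c ]
  [ A    0  ] [ lambda ] = [ b ]

Solving the linear system:
  x*      = (1.6, 3)
  lambda* = (-3.8)
  f(x*)   = 14.6

x* = (1.6, 3), lambda* = (-3.8)


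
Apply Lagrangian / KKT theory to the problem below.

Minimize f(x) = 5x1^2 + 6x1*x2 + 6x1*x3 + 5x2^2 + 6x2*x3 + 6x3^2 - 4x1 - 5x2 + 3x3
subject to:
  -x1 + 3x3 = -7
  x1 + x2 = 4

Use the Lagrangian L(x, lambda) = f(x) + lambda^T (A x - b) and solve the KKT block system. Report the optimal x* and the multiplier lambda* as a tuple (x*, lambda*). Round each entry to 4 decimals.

Form the Lagrangian:
  L(x, lambda) = (1/2) x^T Q x + c^T x + lambda^T (A x - b)
Stationarity (grad_x L = 0): Q x + c + A^T lambda = 0.
Primal feasibility: A x = b.

This gives the KKT block system:
  [ Q   A^T ] [ x     ]   [-c ]
  [ A    0  ] [ lambda ] = [ b ]

Solving the linear system:
  x*      = (1.6429, 2.3571, -1.7857)
  lambda* = (-1.8571, -17.7143)
  f(x*)   = 17.0714

x* = (1.6429, 2.3571, -1.7857), lambda* = (-1.8571, -17.7143)


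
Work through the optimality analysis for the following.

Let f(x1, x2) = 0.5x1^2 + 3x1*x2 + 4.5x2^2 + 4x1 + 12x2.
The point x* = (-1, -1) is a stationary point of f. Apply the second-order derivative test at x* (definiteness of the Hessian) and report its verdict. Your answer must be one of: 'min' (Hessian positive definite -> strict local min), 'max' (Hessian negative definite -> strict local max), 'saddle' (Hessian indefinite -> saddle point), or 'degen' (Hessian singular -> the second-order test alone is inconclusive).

Compute the Hessian H = grad^2 f:
  H = [[1, 3], [3, 9]]
Verify stationarity: grad f(x*) = H x* + g = (0, 0).
Eigenvalues of H: 0, 10.
H has a zero eigenvalue (singular; positive semidefinite but not definite), so H is neither positive definite, negative definite, nor indefinite. The second-order test alone is inconclusive -> degen.
(Indeed, f is constant along the null direction of H through x*, so x* is not a strict local extremum.)

degen


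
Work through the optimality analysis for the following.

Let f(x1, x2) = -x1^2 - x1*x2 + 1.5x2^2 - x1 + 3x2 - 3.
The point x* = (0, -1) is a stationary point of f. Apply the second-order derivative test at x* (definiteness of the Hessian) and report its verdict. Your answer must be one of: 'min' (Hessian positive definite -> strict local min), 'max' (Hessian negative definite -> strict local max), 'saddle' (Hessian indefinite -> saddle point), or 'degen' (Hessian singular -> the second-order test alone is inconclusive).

Compute the Hessian H = grad^2 f:
  H = [[-2, -1], [-1, 3]]
Verify stationarity: grad f(x*) = H x* + g = (0, 0).
Eigenvalues of H: -2.1926, 3.1926.
Eigenvalues have mixed signs, so H is indefinite -> x* is a saddle point.

saddle


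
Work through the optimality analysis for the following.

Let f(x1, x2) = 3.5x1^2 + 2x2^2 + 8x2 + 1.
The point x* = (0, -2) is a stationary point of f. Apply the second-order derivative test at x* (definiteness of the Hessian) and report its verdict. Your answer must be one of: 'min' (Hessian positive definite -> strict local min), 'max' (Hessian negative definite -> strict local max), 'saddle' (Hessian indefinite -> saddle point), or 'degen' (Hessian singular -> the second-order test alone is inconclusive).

Compute the Hessian H = grad^2 f:
  H = [[7, 0], [0, 4]]
Verify stationarity: grad f(x*) = H x* + g = (0, 0).
Eigenvalues of H: 4, 7.
Both eigenvalues > 0, so H is positive definite -> x* is a strict local min.

min


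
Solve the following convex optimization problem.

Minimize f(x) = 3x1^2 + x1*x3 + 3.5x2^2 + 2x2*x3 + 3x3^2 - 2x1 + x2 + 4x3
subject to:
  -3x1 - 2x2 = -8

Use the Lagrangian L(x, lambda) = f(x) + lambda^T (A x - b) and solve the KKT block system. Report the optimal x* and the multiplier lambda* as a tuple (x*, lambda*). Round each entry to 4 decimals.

Form the Lagrangian:
  L(x, lambda) = (1/2) x^T Q x + c^T x + lambda^T (A x - b)
Stationarity (grad_x L = 0): Q x + c + A^T lambda = 0.
Primal feasibility: A x = b.

This gives the KKT block system:
  [ Q   A^T ] [ x     ]   [-c ]
  [ A    0  ] [ lambda ] = [ b ]

Solving the linear system:
  x*      = (1.9684, 1.0474, -1.3439)
  lambda* = (2.8221)
  f(x*)   = 7.1561

x* = (1.9684, 1.0474, -1.3439), lambda* = (2.8221)


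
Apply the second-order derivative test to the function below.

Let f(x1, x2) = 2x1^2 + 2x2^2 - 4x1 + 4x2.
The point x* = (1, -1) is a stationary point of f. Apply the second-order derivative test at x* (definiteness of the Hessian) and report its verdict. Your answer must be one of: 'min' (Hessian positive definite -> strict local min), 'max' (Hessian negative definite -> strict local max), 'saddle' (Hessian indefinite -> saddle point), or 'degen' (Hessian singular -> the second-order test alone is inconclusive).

Compute the Hessian H = grad^2 f:
  H = [[4, 0], [0, 4]]
Verify stationarity: grad f(x*) = H x* + g = (0, 0).
Eigenvalues of H: 4, 4.
Both eigenvalues > 0, so H is positive definite -> x* is a strict local min.

min


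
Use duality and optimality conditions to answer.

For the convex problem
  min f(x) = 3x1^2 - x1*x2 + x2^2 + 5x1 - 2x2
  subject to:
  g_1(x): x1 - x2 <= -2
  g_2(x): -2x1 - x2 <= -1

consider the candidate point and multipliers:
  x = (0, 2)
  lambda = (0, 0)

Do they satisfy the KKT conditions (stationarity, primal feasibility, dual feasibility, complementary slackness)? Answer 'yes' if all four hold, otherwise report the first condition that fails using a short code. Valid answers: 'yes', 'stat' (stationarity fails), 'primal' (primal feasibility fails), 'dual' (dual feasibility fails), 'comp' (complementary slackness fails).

Gradient of f: grad f(x) = Q x + c = (3, 2)
Constraint values g_i(x) = a_i^T x - b_i:
  g_1((0, 2)) = 0
  g_2((0, 2)) = -1
Stationarity residual: grad f(x) + sum_i lambda_i a_i = (3, 2)
  -> stationarity FAILS
Primal feasibility (all g_i <= 0): OK
Dual feasibility (all lambda_i >= 0): OK
Complementary slackness (lambda_i * g_i(x) = 0 for all i): OK

Verdict: the first failing condition is stationarity -> stat.

stat


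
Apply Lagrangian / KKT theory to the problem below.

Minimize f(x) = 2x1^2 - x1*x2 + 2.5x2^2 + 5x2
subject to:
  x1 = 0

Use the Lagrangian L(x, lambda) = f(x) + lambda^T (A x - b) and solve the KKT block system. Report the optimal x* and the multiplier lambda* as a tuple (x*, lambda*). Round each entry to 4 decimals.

Form the Lagrangian:
  L(x, lambda) = (1/2) x^T Q x + c^T x + lambda^T (A x - b)
Stationarity (grad_x L = 0): Q x + c + A^T lambda = 0.
Primal feasibility: A x = b.

This gives the KKT block system:
  [ Q   A^T ] [ x     ]   [-c ]
  [ A    0  ] [ lambda ] = [ b ]

Solving the linear system:
  x*      = (0, -1)
  lambda* = (-1)
  f(x*)   = -2.5

x* = (0, -1), lambda* = (-1)


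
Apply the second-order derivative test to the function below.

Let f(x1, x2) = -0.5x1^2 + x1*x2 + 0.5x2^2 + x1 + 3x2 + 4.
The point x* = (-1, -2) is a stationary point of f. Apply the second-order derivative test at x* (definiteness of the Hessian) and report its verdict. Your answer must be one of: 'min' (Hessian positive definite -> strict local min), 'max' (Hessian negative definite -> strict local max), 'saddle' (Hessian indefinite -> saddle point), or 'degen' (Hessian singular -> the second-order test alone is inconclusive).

Compute the Hessian H = grad^2 f:
  H = [[-1, 1], [1, 1]]
Verify stationarity: grad f(x*) = H x* + g = (0, 0).
Eigenvalues of H: -1.4142, 1.4142.
Eigenvalues have mixed signs, so H is indefinite -> x* is a saddle point.

saddle


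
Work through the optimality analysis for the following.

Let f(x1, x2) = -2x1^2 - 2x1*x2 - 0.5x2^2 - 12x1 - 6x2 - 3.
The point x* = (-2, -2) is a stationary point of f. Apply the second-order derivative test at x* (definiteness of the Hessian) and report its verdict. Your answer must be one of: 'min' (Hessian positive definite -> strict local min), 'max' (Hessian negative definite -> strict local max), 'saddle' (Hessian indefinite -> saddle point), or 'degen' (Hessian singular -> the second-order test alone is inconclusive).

Compute the Hessian H = grad^2 f:
  H = [[-4, -2], [-2, -1]]
Verify stationarity: grad f(x*) = H x* + g = (0, 0).
Eigenvalues of H: -5, 0.
H has a zero eigenvalue (singular; negative semidefinite but not definite), so H is neither positive definite, negative definite, nor indefinite. The second-order test alone is inconclusive -> degen.
(Indeed, f is constant along the null direction of H through x*, so x* is not a strict local extremum.)

degen


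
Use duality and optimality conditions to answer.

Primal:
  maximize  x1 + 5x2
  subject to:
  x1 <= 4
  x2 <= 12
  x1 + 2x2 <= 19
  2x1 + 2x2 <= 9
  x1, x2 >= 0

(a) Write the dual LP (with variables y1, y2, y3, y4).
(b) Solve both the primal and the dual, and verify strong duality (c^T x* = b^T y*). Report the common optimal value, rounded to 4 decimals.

The standard primal-dual pair for 'max c^T x s.t. A x <= b, x >= 0' is:
  Dual:  min b^T y  s.t.  A^T y >= c,  y >= 0.

So the dual LP is:
  minimize  4y1 + 12y2 + 19y3 + 9y4
  subject to:
    y1 + y3 + 2y4 >= 1
    y2 + 2y3 + 2y4 >= 5
    y1, y2, y3, y4 >= 0

Solving the primal: x* = (0, 4.5).
  primal value c^T x* = 22.5.
Solving the dual: y* = (0, 0, 0, 2.5).
  dual value b^T y* = 22.5.
Strong duality: c^T x* = b^T y*. Confirmed.

22.5


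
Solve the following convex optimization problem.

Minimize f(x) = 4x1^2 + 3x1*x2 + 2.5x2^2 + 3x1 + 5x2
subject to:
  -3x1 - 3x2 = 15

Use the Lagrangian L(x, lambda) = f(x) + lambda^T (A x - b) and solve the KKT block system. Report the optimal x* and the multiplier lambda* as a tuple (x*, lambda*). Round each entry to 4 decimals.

Form the Lagrangian:
  L(x, lambda) = (1/2) x^T Q x + c^T x + lambda^T (A x - b)
Stationarity (grad_x L = 0): Q x + c + A^T lambda = 0.
Primal feasibility: A x = b.

This gives the KKT block system:
  [ Q   A^T ] [ x     ]   [-c ]
  [ A    0  ] [ lambda ] = [ b ]

Solving the linear system:
  x*      = (-1.1429, -3.8571)
  lambda* = (-5.9048)
  f(x*)   = 32.9286

x* = (-1.1429, -3.8571), lambda* = (-5.9048)


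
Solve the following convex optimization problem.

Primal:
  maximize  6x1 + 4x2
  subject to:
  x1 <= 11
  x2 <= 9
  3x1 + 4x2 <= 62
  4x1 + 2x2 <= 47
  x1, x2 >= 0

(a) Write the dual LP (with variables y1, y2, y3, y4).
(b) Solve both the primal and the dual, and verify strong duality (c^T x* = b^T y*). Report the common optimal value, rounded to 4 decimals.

The standard primal-dual pair for 'max c^T x s.t. A x <= b, x >= 0' is:
  Dual:  min b^T y  s.t.  A^T y >= c,  y >= 0.

So the dual LP is:
  minimize  11y1 + 9y2 + 62y3 + 47y4
  subject to:
    y1 + 3y3 + 4y4 >= 6
    y2 + 4y3 + 2y4 >= 4
    y1, y2, y3, y4 >= 0

Solving the primal: x* = (7.25, 9).
  primal value c^T x* = 79.5.
Solving the dual: y* = (0, 1, 0, 1.5).
  dual value b^T y* = 79.5.
Strong duality: c^T x* = b^T y*. Confirmed.

79.5


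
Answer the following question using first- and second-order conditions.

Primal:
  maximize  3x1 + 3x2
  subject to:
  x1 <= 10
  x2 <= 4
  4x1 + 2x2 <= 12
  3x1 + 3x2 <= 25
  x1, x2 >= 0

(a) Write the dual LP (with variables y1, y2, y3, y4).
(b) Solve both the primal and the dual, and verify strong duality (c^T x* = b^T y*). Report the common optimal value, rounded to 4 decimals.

The standard primal-dual pair for 'max c^T x s.t. A x <= b, x >= 0' is:
  Dual:  min b^T y  s.t.  A^T y >= c,  y >= 0.

So the dual LP is:
  minimize  10y1 + 4y2 + 12y3 + 25y4
  subject to:
    y1 + 4y3 + 3y4 >= 3
    y2 + 2y3 + 3y4 >= 3
    y1, y2, y3, y4 >= 0

Solving the primal: x* = (1, 4).
  primal value c^T x* = 15.
Solving the dual: y* = (0, 1.5, 0.75, 0).
  dual value b^T y* = 15.
Strong duality: c^T x* = b^T y*. Confirmed.

15


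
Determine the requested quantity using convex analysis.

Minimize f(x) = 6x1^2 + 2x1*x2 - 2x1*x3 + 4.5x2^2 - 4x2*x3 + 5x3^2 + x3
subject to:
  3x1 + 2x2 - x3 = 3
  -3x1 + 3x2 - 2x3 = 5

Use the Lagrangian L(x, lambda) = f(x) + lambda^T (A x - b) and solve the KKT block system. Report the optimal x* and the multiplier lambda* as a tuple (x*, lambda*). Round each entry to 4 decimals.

Form the Lagrangian:
  L(x, lambda) = (1/2) x^T Q x + c^T x + lambda^T (A x - b)
Stationarity (grad_x L = 0): Q x + c + A^T lambda = 0.
Primal feasibility: A x = b.

This gives the KKT block system:
  [ Q   A^T ] [ x     ]   [-c ]
  [ A    0  ] [ lambda ] = [ b ]

Solving the linear system:
  x*      = (-0.0424, 1.3814, -0.3643)
  lambda* = (-3.3576, -2.3633)
  f(x*)   = 10.7625

x* = (-0.0424, 1.3814, -0.3643), lambda* = (-3.3576, -2.3633)


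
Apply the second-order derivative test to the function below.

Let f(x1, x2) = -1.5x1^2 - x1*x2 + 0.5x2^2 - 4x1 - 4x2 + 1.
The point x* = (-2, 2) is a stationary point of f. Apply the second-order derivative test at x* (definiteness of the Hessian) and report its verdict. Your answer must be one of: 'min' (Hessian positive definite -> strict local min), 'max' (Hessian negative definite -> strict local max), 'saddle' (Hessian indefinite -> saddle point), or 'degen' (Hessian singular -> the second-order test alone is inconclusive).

Compute the Hessian H = grad^2 f:
  H = [[-3, -1], [-1, 1]]
Verify stationarity: grad f(x*) = H x* + g = (0, 0).
Eigenvalues of H: -3.2361, 1.2361.
Eigenvalues have mixed signs, so H is indefinite -> x* is a saddle point.

saddle


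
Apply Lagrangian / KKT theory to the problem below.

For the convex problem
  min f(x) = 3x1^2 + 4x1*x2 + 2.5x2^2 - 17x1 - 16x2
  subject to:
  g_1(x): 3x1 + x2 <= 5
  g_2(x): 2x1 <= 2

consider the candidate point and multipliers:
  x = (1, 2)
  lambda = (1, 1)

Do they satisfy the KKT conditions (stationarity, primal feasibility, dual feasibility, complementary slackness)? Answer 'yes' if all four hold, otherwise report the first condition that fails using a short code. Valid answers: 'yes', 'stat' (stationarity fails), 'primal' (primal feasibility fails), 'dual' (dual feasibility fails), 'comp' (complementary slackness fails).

Gradient of f: grad f(x) = Q x + c = (-3, -2)
Constraint values g_i(x) = a_i^T x - b_i:
  g_1((1, 2)) = 0
  g_2((1, 2)) = 0
Stationarity residual: grad f(x) + sum_i lambda_i a_i = (2, -1)
  -> stationarity FAILS
Primal feasibility (all g_i <= 0): OK
Dual feasibility (all lambda_i >= 0): OK
Complementary slackness (lambda_i * g_i(x) = 0 for all i): OK

Verdict: the first failing condition is stationarity -> stat.

stat


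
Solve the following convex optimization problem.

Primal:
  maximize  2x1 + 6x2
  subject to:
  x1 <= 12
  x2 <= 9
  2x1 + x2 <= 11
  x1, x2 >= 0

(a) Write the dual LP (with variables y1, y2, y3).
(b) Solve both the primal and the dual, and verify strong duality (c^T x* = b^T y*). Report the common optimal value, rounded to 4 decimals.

The standard primal-dual pair for 'max c^T x s.t. A x <= b, x >= 0' is:
  Dual:  min b^T y  s.t.  A^T y >= c,  y >= 0.

So the dual LP is:
  minimize  12y1 + 9y2 + 11y3
  subject to:
    y1 + 2y3 >= 2
    y2 + y3 >= 6
    y1, y2, y3 >= 0

Solving the primal: x* = (1, 9).
  primal value c^T x* = 56.
Solving the dual: y* = (0, 5, 1).
  dual value b^T y* = 56.
Strong duality: c^T x* = b^T y*. Confirmed.

56


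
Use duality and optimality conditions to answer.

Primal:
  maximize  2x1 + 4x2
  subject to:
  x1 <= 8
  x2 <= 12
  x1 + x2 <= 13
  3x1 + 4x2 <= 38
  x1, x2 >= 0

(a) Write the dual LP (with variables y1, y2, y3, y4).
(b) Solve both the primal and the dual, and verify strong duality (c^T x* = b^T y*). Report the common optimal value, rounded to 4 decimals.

The standard primal-dual pair for 'max c^T x s.t. A x <= b, x >= 0' is:
  Dual:  min b^T y  s.t.  A^T y >= c,  y >= 0.

So the dual LP is:
  minimize  8y1 + 12y2 + 13y3 + 38y4
  subject to:
    y1 + y3 + 3y4 >= 2
    y2 + y3 + 4y4 >= 4
    y1, y2, y3, y4 >= 0

Solving the primal: x* = (0, 9.5).
  primal value c^T x* = 38.
Solving the dual: y* = (0, 0, 0, 1).
  dual value b^T y* = 38.
Strong duality: c^T x* = b^T y*. Confirmed.

38


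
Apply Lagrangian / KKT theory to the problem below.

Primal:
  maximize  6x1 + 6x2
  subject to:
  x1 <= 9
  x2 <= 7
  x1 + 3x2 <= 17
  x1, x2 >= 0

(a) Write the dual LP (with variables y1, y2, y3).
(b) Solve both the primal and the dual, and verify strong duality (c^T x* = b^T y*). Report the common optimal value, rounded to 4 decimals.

The standard primal-dual pair for 'max c^T x s.t. A x <= b, x >= 0' is:
  Dual:  min b^T y  s.t.  A^T y >= c,  y >= 0.

So the dual LP is:
  minimize  9y1 + 7y2 + 17y3
  subject to:
    y1 + y3 >= 6
    y2 + 3y3 >= 6
    y1, y2, y3 >= 0

Solving the primal: x* = (9, 2.6667).
  primal value c^T x* = 70.
Solving the dual: y* = (4, 0, 2).
  dual value b^T y* = 70.
Strong duality: c^T x* = b^T y*. Confirmed.

70


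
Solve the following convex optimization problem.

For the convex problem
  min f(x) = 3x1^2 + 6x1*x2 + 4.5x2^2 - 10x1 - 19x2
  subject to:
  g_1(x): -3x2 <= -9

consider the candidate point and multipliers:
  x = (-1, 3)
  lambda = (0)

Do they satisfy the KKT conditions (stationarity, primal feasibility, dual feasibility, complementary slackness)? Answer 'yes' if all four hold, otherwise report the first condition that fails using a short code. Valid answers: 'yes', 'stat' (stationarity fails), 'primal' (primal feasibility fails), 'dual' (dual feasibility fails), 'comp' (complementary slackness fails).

Gradient of f: grad f(x) = Q x + c = (2, 2)
Constraint values g_i(x) = a_i^T x - b_i:
  g_1((-1, 3)) = 0
Stationarity residual: grad f(x) + sum_i lambda_i a_i = (2, 2)
  -> stationarity FAILS
Primal feasibility (all g_i <= 0): OK
Dual feasibility (all lambda_i >= 0): OK
Complementary slackness (lambda_i * g_i(x) = 0 for all i): OK

Verdict: the first failing condition is stationarity -> stat.

stat


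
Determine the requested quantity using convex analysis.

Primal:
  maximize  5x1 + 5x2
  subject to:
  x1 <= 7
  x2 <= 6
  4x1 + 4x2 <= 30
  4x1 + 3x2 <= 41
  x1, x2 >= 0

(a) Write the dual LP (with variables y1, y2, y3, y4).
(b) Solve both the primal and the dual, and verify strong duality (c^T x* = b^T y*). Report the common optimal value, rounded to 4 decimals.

The standard primal-dual pair for 'max c^T x s.t. A x <= b, x >= 0' is:
  Dual:  min b^T y  s.t.  A^T y >= c,  y >= 0.

So the dual LP is:
  minimize  7y1 + 6y2 + 30y3 + 41y4
  subject to:
    y1 + 4y3 + 4y4 >= 5
    y2 + 4y3 + 3y4 >= 5
    y1, y2, y3, y4 >= 0

Solving the primal: x* = (7, 0.5).
  primal value c^T x* = 37.5.
Solving the dual: y* = (0, 0, 1.25, 0).
  dual value b^T y* = 37.5.
Strong duality: c^T x* = b^T y*. Confirmed.

37.5


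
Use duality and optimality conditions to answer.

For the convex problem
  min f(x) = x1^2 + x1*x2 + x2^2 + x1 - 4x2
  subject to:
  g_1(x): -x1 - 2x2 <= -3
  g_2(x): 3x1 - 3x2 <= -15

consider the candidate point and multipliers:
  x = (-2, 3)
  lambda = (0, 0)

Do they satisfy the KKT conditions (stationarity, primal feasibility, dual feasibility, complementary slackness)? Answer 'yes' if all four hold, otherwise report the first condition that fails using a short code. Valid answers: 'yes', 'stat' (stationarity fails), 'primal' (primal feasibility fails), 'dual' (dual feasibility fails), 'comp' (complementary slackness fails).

Gradient of f: grad f(x) = Q x + c = (0, 0)
Constraint values g_i(x) = a_i^T x - b_i:
  g_1((-2, 3)) = -1
  g_2((-2, 3)) = 0
Stationarity residual: grad f(x) + sum_i lambda_i a_i = (0, 0)
  -> stationarity OK
Primal feasibility (all g_i <= 0): OK
Dual feasibility (all lambda_i >= 0): OK
Complementary slackness (lambda_i * g_i(x) = 0 for all i): OK

Verdict: yes, KKT holds.

yes


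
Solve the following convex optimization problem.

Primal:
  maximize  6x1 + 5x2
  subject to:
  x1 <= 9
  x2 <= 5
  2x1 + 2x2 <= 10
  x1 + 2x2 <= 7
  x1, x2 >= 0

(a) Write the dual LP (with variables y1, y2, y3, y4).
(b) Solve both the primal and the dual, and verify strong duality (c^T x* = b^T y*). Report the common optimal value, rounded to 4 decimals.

The standard primal-dual pair for 'max c^T x s.t. A x <= b, x >= 0' is:
  Dual:  min b^T y  s.t.  A^T y >= c,  y >= 0.

So the dual LP is:
  minimize  9y1 + 5y2 + 10y3 + 7y4
  subject to:
    y1 + 2y3 + y4 >= 6
    y2 + 2y3 + 2y4 >= 5
    y1, y2, y3, y4 >= 0

Solving the primal: x* = (5, 0).
  primal value c^T x* = 30.
Solving the dual: y* = (0, 0, 3, 0).
  dual value b^T y* = 30.
Strong duality: c^T x* = b^T y*. Confirmed.

30


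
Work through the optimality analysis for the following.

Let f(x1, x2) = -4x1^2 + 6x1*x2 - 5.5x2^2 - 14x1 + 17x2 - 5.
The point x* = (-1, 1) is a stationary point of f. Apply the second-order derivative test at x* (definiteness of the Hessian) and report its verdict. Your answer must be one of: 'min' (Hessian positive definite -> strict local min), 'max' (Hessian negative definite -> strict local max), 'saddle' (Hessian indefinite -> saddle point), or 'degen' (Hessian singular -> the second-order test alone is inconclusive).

Compute the Hessian H = grad^2 f:
  H = [[-8, 6], [6, -11]]
Verify stationarity: grad f(x*) = H x* + g = (0, 0).
Eigenvalues of H: -15.6847, -3.3153.
Both eigenvalues < 0, so H is negative definite -> x* is a strict local max.

max


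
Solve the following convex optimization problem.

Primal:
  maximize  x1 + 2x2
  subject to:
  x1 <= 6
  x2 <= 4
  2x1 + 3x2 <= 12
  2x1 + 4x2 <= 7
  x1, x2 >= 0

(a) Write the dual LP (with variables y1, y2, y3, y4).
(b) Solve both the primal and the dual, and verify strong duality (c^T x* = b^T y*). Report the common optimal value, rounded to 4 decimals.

The standard primal-dual pair for 'max c^T x s.t. A x <= b, x >= 0' is:
  Dual:  min b^T y  s.t.  A^T y >= c,  y >= 0.

So the dual LP is:
  minimize  6y1 + 4y2 + 12y3 + 7y4
  subject to:
    y1 + 2y3 + 2y4 >= 1
    y2 + 3y3 + 4y4 >= 2
    y1, y2, y3, y4 >= 0

Solving the primal: x* = (3.5, 0).
  primal value c^T x* = 3.5.
Solving the dual: y* = (0, 0, 0, 0.5).
  dual value b^T y* = 3.5.
Strong duality: c^T x* = b^T y*. Confirmed.

3.5


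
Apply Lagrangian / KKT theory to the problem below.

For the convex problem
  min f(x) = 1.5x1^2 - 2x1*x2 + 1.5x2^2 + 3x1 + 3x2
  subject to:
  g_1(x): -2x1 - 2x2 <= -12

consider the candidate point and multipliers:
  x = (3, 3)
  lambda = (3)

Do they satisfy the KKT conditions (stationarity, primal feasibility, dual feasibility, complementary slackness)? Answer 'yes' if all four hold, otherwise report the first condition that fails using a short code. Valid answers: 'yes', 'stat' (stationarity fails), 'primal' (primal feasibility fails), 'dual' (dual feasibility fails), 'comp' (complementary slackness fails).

Gradient of f: grad f(x) = Q x + c = (6, 6)
Constraint values g_i(x) = a_i^T x - b_i:
  g_1((3, 3)) = 0
Stationarity residual: grad f(x) + sum_i lambda_i a_i = (0, 0)
  -> stationarity OK
Primal feasibility (all g_i <= 0): OK
Dual feasibility (all lambda_i >= 0): OK
Complementary slackness (lambda_i * g_i(x) = 0 for all i): OK

Verdict: yes, KKT holds.

yes


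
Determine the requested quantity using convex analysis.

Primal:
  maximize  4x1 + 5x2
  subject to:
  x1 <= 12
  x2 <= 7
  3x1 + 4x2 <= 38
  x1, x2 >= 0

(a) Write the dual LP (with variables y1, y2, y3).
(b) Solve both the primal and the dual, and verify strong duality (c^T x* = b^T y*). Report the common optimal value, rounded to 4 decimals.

The standard primal-dual pair for 'max c^T x s.t. A x <= b, x >= 0' is:
  Dual:  min b^T y  s.t.  A^T y >= c,  y >= 0.

So the dual LP is:
  minimize  12y1 + 7y2 + 38y3
  subject to:
    y1 + 3y3 >= 4
    y2 + 4y3 >= 5
    y1, y2, y3 >= 0

Solving the primal: x* = (12, 0.5).
  primal value c^T x* = 50.5.
Solving the dual: y* = (0.25, 0, 1.25).
  dual value b^T y* = 50.5.
Strong duality: c^T x* = b^T y*. Confirmed.

50.5


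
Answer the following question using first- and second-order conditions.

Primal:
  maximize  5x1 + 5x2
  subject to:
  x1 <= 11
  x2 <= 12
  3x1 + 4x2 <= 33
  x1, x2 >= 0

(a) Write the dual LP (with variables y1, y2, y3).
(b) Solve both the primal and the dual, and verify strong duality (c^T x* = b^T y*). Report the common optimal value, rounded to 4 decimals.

The standard primal-dual pair for 'max c^T x s.t. A x <= b, x >= 0' is:
  Dual:  min b^T y  s.t.  A^T y >= c,  y >= 0.

So the dual LP is:
  minimize  11y1 + 12y2 + 33y3
  subject to:
    y1 + 3y3 >= 5
    y2 + 4y3 >= 5
    y1, y2, y3 >= 0

Solving the primal: x* = (11, 0).
  primal value c^T x* = 55.
Solving the dual: y* = (1.25, 0, 1.25).
  dual value b^T y* = 55.
Strong duality: c^T x* = b^T y*. Confirmed.

55


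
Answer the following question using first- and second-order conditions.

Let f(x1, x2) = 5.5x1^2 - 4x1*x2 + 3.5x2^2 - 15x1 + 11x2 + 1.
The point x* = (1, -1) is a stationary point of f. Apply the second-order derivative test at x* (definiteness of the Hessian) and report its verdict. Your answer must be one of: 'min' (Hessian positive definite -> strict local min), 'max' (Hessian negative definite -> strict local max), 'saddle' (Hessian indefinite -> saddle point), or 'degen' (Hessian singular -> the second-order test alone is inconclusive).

Compute the Hessian H = grad^2 f:
  H = [[11, -4], [-4, 7]]
Verify stationarity: grad f(x*) = H x* + g = (0, 0).
Eigenvalues of H: 4.5279, 13.4721.
Both eigenvalues > 0, so H is positive definite -> x* is a strict local min.

min


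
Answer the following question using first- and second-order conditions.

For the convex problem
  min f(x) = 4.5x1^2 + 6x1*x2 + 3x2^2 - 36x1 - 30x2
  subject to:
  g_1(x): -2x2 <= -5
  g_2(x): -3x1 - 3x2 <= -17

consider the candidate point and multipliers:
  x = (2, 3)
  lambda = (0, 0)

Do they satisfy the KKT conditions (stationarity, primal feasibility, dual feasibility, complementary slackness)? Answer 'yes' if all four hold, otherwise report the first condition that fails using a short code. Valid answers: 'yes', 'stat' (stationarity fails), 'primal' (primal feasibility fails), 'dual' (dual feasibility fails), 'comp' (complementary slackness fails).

Gradient of f: grad f(x) = Q x + c = (0, 0)
Constraint values g_i(x) = a_i^T x - b_i:
  g_1((2, 3)) = -1
  g_2((2, 3)) = 2
Stationarity residual: grad f(x) + sum_i lambda_i a_i = (0, 0)
  -> stationarity OK
Primal feasibility (all g_i <= 0): FAILS
Dual feasibility (all lambda_i >= 0): OK
Complementary slackness (lambda_i * g_i(x) = 0 for all i): OK

Verdict: the first failing condition is primal_feasibility -> primal.

primal


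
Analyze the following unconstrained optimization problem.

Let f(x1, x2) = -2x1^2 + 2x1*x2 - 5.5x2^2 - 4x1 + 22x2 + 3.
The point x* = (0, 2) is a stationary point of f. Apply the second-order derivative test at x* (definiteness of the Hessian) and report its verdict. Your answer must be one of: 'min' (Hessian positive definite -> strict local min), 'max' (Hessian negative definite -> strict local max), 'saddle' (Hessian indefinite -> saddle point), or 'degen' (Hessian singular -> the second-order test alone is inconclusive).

Compute the Hessian H = grad^2 f:
  H = [[-4, 2], [2, -11]]
Verify stationarity: grad f(x*) = H x* + g = (0, 0).
Eigenvalues of H: -11.5311, -3.4689.
Both eigenvalues < 0, so H is negative definite -> x* is a strict local max.

max


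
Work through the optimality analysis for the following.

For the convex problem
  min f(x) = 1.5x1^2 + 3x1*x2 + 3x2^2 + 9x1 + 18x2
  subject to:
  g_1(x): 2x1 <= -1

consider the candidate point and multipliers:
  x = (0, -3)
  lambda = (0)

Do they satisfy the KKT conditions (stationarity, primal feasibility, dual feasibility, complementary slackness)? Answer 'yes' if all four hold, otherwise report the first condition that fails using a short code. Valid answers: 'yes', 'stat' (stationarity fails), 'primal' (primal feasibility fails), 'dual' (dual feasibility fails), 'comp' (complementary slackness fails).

Gradient of f: grad f(x) = Q x + c = (0, 0)
Constraint values g_i(x) = a_i^T x - b_i:
  g_1((0, -3)) = 1
Stationarity residual: grad f(x) + sum_i lambda_i a_i = (0, 0)
  -> stationarity OK
Primal feasibility (all g_i <= 0): FAILS
Dual feasibility (all lambda_i >= 0): OK
Complementary slackness (lambda_i * g_i(x) = 0 for all i): OK

Verdict: the first failing condition is primal_feasibility -> primal.

primal


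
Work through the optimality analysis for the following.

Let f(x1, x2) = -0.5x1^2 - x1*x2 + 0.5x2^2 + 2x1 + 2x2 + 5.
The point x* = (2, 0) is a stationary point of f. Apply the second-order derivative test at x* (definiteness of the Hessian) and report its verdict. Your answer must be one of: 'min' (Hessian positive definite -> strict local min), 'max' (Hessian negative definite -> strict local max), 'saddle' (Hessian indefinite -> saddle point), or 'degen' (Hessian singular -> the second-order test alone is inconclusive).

Compute the Hessian H = grad^2 f:
  H = [[-1, -1], [-1, 1]]
Verify stationarity: grad f(x*) = H x* + g = (0, 0).
Eigenvalues of H: -1.4142, 1.4142.
Eigenvalues have mixed signs, so H is indefinite -> x* is a saddle point.

saddle


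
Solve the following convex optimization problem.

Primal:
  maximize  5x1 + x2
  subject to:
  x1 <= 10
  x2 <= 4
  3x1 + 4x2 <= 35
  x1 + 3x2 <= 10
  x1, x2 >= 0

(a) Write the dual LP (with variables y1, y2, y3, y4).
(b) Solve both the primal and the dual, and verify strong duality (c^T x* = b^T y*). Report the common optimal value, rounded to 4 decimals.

The standard primal-dual pair for 'max c^T x s.t. A x <= b, x >= 0' is:
  Dual:  min b^T y  s.t.  A^T y >= c,  y >= 0.

So the dual LP is:
  minimize  10y1 + 4y2 + 35y3 + 10y4
  subject to:
    y1 + 3y3 + y4 >= 5
    y2 + 4y3 + 3y4 >= 1
    y1, y2, y3, y4 >= 0

Solving the primal: x* = (10, 0).
  primal value c^T x* = 50.
Solving the dual: y* = (4.6667, 0, 0, 0.3333).
  dual value b^T y* = 50.
Strong duality: c^T x* = b^T y*. Confirmed.

50


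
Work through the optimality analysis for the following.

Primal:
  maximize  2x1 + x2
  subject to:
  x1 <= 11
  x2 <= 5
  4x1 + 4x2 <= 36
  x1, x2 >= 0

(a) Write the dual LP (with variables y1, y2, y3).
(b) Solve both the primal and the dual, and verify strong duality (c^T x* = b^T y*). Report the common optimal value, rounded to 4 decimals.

The standard primal-dual pair for 'max c^T x s.t. A x <= b, x >= 0' is:
  Dual:  min b^T y  s.t.  A^T y >= c,  y >= 0.

So the dual LP is:
  minimize  11y1 + 5y2 + 36y3
  subject to:
    y1 + 4y3 >= 2
    y2 + 4y3 >= 1
    y1, y2, y3 >= 0

Solving the primal: x* = (9, 0).
  primal value c^T x* = 18.
Solving the dual: y* = (0, 0, 0.5).
  dual value b^T y* = 18.
Strong duality: c^T x* = b^T y*. Confirmed.

18


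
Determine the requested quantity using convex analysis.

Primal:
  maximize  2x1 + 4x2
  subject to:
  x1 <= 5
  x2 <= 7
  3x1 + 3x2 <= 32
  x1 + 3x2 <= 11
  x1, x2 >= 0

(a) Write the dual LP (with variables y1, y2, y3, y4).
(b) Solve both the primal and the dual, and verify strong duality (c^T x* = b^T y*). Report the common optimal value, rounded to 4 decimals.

The standard primal-dual pair for 'max c^T x s.t. A x <= b, x >= 0' is:
  Dual:  min b^T y  s.t.  A^T y >= c,  y >= 0.

So the dual LP is:
  minimize  5y1 + 7y2 + 32y3 + 11y4
  subject to:
    y1 + 3y3 + y4 >= 2
    y2 + 3y3 + 3y4 >= 4
    y1, y2, y3, y4 >= 0

Solving the primal: x* = (5, 2).
  primal value c^T x* = 18.
Solving the dual: y* = (0.6667, 0, 0, 1.3333).
  dual value b^T y* = 18.
Strong duality: c^T x* = b^T y*. Confirmed.

18


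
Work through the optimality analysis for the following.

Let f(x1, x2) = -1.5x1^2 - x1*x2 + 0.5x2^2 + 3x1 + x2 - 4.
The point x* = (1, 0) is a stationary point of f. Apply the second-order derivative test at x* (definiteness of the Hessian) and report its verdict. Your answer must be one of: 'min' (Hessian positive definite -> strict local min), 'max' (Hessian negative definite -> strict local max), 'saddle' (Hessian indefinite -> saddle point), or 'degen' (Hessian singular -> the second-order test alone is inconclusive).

Compute the Hessian H = grad^2 f:
  H = [[-3, -1], [-1, 1]]
Verify stationarity: grad f(x*) = H x* + g = (0, 0).
Eigenvalues of H: -3.2361, 1.2361.
Eigenvalues have mixed signs, so H is indefinite -> x* is a saddle point.

saddle


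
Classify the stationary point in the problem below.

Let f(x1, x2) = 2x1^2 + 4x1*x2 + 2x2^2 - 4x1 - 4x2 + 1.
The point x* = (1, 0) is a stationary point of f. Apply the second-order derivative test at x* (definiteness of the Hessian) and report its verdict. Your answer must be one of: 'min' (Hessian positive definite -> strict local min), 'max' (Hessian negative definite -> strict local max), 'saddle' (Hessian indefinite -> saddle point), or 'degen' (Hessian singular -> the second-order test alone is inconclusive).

Compute the Hessian H = grad^2 f:
  H = [[4, 4], [4, 4]]
Verify stationarity: grad f(x*) = H x* + g = (0, 0).
Eigenvalues of H: 0, 8.
H has a zero eigenvalue (singular; positive semidefinite but not definite), so H is neither positive definite, negative definite, nor indefinite. The second-order test alone is inconclusive -> degen.
(Indeed, f is constant along the null direction of H through x*, so x* is not a strict local extremum.)

degen


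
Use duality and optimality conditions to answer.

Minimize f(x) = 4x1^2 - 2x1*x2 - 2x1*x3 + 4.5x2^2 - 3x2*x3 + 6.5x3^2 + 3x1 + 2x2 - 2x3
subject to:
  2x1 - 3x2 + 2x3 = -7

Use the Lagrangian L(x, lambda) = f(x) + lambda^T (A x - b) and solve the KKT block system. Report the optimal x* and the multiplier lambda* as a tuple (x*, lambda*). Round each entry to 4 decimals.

Form the Lagrangian:
  L(x, lambda) = (1/2) x^T Q x + c^T x + lambda^T (A x - b)
Stationarity (grad_x L = 0): Q x + c + A^T lambda = 0.
Primal feasibility: A x = b.

This gives the KKT block system:
  [ Q   A^T ] [ x     ]   [-c ]
  [ A    0  ] [ lambda ] = [ b ]

Solving the linear system:
  x*      = (-1.5567, 0.8643, -0.6468)
  lambda* = (4.9442)
  f(x*)   = 16.4809

x* = (-1.5567, 0.8643, -0.6468), lambda* = (4.9442)


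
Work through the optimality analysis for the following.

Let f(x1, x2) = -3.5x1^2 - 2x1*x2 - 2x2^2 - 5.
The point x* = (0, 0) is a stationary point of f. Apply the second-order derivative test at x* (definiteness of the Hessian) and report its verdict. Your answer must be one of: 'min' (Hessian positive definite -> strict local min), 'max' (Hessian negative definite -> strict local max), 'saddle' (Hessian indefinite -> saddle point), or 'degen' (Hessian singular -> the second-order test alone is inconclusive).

Compute the Hessian H = grad^2 f:
  H = [[-7, -2], [-2, -4]]
Verify stationarity: grad f(x*) = H x* + g = (0, 0).
Eigenvalues of H: -8, -3.
Both eigenvalues < 0, so H is negative definite -> x* is a strict local max.

max


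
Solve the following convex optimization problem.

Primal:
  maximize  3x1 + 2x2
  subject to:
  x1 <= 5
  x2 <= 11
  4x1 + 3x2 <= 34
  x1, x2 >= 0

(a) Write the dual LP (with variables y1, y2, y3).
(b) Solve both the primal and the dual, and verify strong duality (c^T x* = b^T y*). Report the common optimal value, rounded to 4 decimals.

The standard primal-dual pair for 'max c^T x s.t. A x <= b, x >= 0' is:
  Dual:  min b^T y  s.t.  A^T y >= c,  y >= 0.

So the dual LP is:
  minimize  5y1 + 11y2 + 34y3
  subject to:
    y1 + 4y3 >= 3
    y2 + 3y3 >= 2
    y1, y2, y3 >= 0

Solving the primal: x* = (5, 4.6667).
  primal value c^T x* = 24.3333.
Solving the dual: y* = (0.3333, 0, 0.6667).
  dual value b^T y* = 24.3333.
Strong duality: c^T x* = b^T y*. Confirmed.

24.3333


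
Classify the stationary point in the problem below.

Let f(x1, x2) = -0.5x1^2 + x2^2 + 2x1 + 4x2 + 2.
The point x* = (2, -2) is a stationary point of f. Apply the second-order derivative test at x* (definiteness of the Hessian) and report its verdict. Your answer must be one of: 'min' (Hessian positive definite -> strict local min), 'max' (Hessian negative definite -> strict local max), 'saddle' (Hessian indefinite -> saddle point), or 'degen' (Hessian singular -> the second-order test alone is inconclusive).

Compute the Hessian H = grad^2 f:
  H = [[-1, 0], [0, 2]]
Verify stationarity: grad f(x*) = H x* + g = (0, 0).
Eigenvalues of H: -1, 2.
Eigenvalues have mixed signs, so H is indefinite -> x* is a saddle point.

saddle


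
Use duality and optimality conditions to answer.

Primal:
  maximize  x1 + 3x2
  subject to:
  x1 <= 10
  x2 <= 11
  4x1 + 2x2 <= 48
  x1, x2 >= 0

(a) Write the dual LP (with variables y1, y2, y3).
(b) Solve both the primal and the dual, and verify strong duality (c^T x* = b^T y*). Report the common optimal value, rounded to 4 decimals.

The standard primal-dual pair for 'max c^T x s.t. A x <= b, x >= 0' is:
  Dual:  min b^T y  s.t.  A^T y >= c,  y >= 0.

So the dual LP is:
  minimize  10y1 + 11y2 + 48y3
  subject to:
    y1 + 4y3 >= 1
    y2 + 2y3 >= 3
    y1, y2, y3 >= 0

Solving the primal: x* = (6.5, 11).
  primal value c^T x* = 39.5.
Solving the dual: y* = (0, 2.5, 0.25).
  dual value b^T y* = 39.5.
Strong duality: c^T x* = b^T y*. Confirmed.

39.5


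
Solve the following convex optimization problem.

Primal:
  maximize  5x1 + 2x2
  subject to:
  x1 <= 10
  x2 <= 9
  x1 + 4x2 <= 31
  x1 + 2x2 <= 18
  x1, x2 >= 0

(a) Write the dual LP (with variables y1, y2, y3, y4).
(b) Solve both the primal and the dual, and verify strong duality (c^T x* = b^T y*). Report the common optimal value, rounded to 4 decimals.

The standard primal-dual pair for 'max c^T x s.t. A x <= b, x >= 0' is:
  Dual:  min b^T y  s.t.  A^T y >= c,  y >= 0.

So the dual LP is:
  minimize  10y1 + 9y2 + 31y3 + 18y4
  subject to:
    y1 + y3 + y4 >= 5
    y2 + 4y3 + 2y4 >= 2
    y1, y2, y3, y4 >= 0

Solving the primal: x* = (10, 4).
  primal value c^T x* = 58.
Solving the dual: y* = (4, 0, 0, 1).
  dual value b^T y* = 58.
Strong duality: c^T x* = b^T y*. Confirmed.

58
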